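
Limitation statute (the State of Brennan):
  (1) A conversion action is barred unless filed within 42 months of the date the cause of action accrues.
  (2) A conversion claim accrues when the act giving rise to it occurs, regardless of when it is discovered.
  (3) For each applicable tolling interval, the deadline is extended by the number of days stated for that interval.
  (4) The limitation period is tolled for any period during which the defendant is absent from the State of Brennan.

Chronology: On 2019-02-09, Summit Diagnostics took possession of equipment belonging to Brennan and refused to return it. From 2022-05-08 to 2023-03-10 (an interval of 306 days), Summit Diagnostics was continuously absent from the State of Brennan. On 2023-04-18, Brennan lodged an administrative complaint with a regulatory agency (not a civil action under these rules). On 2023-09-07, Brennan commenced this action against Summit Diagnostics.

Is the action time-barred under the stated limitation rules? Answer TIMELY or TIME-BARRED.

TIME-BARRED

The limitation period began to run on 2019-02-09.
Adding the 42 months base period to 2019-02-09 gives a deadline of 2022-08-09, before any tolling.
The defendant's absence from the jurisdiction from 2022-05-08 to 2023-03-10 tolled the period for 306 days, extending the deadline to 2023-06-11.
The other events in the timeline have no effect on the limitation period under the stated rules.
The 2023-09-07 filing falls after the 2023-06-11 deadline; the claim is time-barred.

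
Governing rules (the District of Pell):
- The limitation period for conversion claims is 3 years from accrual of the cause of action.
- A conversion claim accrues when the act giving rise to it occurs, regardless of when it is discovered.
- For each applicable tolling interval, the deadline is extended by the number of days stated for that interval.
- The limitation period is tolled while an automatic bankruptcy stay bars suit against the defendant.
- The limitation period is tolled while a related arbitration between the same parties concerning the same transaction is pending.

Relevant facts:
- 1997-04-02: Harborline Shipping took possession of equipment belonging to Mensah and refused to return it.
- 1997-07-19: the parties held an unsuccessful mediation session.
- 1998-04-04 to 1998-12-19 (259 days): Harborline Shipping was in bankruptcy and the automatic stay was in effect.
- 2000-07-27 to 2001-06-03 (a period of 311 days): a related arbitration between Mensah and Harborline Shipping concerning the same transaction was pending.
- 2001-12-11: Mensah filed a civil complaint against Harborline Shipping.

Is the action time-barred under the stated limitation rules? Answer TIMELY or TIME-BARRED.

The cause of action accrued on 1997-04-02, the date of the act.
3 years from 1997-04-02 is 2000-04-02.
The period was tolled for 259 days by the automatic bankruptcy stay (1998-04-04 to 1998-12-19), pushing the deadline to 2000-12-17.
The pending related arbitration from 2000-07-27 to 2001-06-03 tolled the period for 311 days, extending the deadline to 2001-10-24.
The other events in the timeline have no effect on the limitation period under the stated rules.
Filing on 2001-12-11 missed the 2001-10-24 deadline — the action is time-barred.

TIME-BARRED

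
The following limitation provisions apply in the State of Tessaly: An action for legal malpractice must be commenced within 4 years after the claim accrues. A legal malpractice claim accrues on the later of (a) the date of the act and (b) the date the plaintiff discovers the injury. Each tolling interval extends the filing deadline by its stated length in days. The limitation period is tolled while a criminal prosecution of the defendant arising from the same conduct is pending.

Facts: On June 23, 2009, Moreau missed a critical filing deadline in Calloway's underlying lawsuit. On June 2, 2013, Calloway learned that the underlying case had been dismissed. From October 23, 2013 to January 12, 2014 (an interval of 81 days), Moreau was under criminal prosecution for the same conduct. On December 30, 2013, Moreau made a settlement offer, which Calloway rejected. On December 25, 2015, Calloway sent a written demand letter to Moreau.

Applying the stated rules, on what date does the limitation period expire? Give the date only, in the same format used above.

Because discovery on June 2, 2013 post-dates the June 23, 2009 act, accrual under the later-of rule falls on June 2, 2013.
The untolled deadline — 4 years after June 2, 2013 — is June 2, 2017.
Because the pending criminal prosecution ran from October 23, 2013 to January 12, 2014, the deadline is extended by 81 days to August 22, 2017.
Nothing else in the chronology tolls or restarts the period.

August 22, 2017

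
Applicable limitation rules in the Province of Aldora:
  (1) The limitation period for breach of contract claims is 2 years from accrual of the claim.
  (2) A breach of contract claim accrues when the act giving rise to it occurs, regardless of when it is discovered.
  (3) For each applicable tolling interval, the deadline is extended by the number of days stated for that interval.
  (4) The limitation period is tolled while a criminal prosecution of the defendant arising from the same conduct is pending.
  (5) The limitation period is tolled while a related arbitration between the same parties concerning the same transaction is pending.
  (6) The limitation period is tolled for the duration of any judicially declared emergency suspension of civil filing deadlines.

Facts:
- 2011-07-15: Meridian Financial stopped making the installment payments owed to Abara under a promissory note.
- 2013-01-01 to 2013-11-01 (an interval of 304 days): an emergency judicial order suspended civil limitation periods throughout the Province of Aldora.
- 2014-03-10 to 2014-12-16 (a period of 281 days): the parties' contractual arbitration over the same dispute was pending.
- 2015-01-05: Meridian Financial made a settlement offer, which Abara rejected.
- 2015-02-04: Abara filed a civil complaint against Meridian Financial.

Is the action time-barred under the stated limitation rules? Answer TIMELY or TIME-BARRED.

TIMELY

The claim accrued on 2011-07-15, the date of the act.
The untolled deadline — 2 years after 2011-07-15 — is 2013-07-15.
Because the emergency suspension of filing deadlines ran from 2013-01-01 to 2013-11-01, the deadline is extended by 304 days to 2014-05-15.
Because the pending related arbitration ran from 2014-03-10 to 2014-12-16, the deadline is extended by 281 days to 2015-02-20.
The other events in the timeline have no effect on the limitation period under the stated rules.
Filing on 2015-02-04 beat the 2015-02-20 deadline — the action is timely.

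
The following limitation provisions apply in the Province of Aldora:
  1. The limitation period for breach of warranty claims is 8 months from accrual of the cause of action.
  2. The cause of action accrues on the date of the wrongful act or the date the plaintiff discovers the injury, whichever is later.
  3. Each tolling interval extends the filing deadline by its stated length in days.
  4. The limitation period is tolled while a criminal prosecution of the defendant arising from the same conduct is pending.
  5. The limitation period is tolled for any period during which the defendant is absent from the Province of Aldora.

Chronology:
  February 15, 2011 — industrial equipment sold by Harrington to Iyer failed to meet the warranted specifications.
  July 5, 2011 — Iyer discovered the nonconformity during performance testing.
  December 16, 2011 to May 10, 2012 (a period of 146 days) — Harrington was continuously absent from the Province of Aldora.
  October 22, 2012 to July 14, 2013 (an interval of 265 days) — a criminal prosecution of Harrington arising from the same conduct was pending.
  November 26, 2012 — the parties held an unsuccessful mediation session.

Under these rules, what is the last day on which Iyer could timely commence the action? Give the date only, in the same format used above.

July 29, 2012

The claim accrued on July 5, 2011 — the later of the February 15, 2011 act and the July 5, 2011 discovery.
The untolled deadline — 8 months after July 5, 2011 — is March 5, 2012.
The defendant's absence from the jurisdiction from December 16, 2011 to May 10, 2012 tolled the period for 146 days, extending the deadline to July 29, 2012.
The pending criminal prosecution starting October 22, 2012 came too late — the period had run on July 29, 2012 — and so does not extend the deadline.
Nothing else in the chronology tolls or restarts the period.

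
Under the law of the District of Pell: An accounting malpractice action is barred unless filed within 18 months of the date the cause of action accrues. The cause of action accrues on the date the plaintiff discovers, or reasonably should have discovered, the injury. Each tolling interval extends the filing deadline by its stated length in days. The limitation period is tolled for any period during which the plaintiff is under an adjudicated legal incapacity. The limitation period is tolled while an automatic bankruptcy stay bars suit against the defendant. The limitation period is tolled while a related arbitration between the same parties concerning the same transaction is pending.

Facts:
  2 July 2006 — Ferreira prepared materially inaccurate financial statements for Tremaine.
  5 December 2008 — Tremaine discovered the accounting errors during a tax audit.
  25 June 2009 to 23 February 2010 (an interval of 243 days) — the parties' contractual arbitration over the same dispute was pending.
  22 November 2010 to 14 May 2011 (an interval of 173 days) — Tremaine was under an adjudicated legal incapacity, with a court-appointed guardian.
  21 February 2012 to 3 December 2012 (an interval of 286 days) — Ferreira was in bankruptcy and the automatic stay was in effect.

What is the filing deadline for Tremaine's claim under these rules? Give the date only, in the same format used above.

26 July 2011

Under the discovery rule, the claim accrued on 5 December 2008, when Tremaine discovered the injury — not on the 2 July 2006 date of the underlying act.
The untolled deadline — 18 months after 5 December 2008 — is 5 June 2010.
Because the pending related arbitration ran from 25 June 2009 to 23 February 2010, the deadline is extended by 243 days to 3 February 2011.
The plaintiff's legal incapacity from 22 November 2010 to 14 May 2011 tolled the period for 173 days, extending the deadline to 26 July 2011.
The automatic bankruptcy stay from 21 February 2012 to 3 December 2012 began after the period had already run on 26 July 2011, so it has no tolling effect.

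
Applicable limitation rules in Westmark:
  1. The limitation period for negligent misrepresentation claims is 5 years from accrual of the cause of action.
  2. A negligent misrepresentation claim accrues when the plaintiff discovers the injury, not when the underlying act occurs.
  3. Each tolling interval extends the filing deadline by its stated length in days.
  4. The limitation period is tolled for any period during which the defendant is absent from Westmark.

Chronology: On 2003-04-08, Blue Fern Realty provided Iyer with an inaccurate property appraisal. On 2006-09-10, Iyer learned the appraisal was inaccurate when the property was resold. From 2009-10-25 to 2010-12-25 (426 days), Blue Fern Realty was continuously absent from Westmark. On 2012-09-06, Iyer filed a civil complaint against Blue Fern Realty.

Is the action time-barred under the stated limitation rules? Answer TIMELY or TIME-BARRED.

TIMELY

The claim did not accrue until Iyer discovered the injury on 2006-09-10; the 2003-04-08 act date does not start the clock under the stated rule.
5 years from 2006-09-10 is 2011-09-10.
The period was tolled for 426 days by the defendant's absence from the jurisdiction (2009-10-25 to 2010-12-25), pushing the deadline to 2012-11-09.
The 2012-09-06 filing precedes the 2012-11-09 deadline; the claim is timely.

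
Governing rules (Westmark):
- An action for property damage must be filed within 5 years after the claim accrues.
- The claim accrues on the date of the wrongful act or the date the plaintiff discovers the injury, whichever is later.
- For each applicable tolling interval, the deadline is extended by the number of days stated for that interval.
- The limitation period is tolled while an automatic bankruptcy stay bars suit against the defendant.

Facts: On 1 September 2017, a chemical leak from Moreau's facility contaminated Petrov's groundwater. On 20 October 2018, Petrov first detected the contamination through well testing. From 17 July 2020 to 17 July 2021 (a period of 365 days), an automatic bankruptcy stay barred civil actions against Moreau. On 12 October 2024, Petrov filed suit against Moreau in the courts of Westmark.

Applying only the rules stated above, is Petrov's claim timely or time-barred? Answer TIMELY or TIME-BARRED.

TIMELY

Taking the later of the act (1 September 2017) and discovery (20 October 2018), the claim accrued on 20 October 2018.
5 years from 20 October 2018 is 20 October 2023.
The automatic bankruptcy stay from 17 July 2020 to 17 July 2021 tolled the period for 365 days, extending the deadline to 19 October 2024.
The 12 October 2024 filing precedes the 19 October 2024 deadline; the claim is timely.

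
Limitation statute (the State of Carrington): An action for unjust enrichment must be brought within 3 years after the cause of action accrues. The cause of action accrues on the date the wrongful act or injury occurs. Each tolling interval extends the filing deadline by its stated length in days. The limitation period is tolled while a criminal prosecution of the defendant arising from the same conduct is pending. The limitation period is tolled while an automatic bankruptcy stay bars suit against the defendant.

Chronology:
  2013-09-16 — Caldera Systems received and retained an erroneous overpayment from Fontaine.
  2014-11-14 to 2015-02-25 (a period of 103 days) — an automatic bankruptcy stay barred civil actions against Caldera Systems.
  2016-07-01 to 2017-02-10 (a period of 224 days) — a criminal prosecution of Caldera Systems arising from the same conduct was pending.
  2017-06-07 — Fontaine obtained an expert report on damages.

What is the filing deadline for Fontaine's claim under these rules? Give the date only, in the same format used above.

The cause of action accrued on 2013-09-16, the date of the act.
3 years from 2013-09-16 is 2016-09-16.
The automatic bankruptcy stay from 2014-11-14 to 2015-02-25 tolled the period for 103 days, extending the deadline to 2016-12-28.
The pending criminal prosecution from 2016-07-01 to 2017-02-10 tolled the period for 224 days, extending the deadline to 2017-08-09.
The other events in the timeline have no effect on the limitation period under the stated rules.

2017-08-09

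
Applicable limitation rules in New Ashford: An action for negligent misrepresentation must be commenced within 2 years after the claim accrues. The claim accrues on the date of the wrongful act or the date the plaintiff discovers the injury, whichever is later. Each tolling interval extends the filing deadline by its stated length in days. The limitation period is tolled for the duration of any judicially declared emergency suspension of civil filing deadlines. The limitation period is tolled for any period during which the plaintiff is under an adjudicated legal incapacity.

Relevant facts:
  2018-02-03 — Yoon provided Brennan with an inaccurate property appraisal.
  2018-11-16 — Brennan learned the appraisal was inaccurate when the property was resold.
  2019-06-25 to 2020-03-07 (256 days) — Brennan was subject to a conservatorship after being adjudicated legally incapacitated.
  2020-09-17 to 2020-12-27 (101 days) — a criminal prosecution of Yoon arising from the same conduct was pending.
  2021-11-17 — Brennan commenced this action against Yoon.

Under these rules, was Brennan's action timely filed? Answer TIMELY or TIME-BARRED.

TIME-BARRED

Because discovery on 2018-11-16 post-dates the 2018-02-03 act, accrual under the later-of rule falls on 2018-11-16.
The untolled deadline — 2 years after 2018-11-16 — is 2020-11-16.
Because the plaintiff's legal incapacity ran from 2019-06-25 to 2020-03-07, the deadline is extended by 256 days to 2021-07-30.
No stated provision tolls the period for a criminal prosecution, so the interval from 2020-09-17 to 2020-12-27 has no effect on the deadline.
The 2021-11-17 filing falls after the 2021-07-30 deadline; the claim is time-barred.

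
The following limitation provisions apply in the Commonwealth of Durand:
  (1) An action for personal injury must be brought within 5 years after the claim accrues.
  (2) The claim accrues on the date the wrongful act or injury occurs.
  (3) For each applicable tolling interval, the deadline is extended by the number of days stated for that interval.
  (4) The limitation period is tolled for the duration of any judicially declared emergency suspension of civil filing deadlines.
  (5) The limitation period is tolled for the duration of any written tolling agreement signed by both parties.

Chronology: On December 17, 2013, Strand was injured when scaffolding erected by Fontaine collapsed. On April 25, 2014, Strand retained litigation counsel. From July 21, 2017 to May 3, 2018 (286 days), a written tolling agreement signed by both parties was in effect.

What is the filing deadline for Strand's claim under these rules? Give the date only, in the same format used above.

September 29, 2019

The claim accrued on December 17, 2013, when the wrongful act occurred.
The untolled deadline — 5 years after December 17, 2013 — is December 17, 2018.
Because the written tolling agreement ran from July 21, 2017 to May 3, 2018, the deadline is extended by 286 days to September 29, 2019.
None of the other events listed affects the running of the period under the stated rules.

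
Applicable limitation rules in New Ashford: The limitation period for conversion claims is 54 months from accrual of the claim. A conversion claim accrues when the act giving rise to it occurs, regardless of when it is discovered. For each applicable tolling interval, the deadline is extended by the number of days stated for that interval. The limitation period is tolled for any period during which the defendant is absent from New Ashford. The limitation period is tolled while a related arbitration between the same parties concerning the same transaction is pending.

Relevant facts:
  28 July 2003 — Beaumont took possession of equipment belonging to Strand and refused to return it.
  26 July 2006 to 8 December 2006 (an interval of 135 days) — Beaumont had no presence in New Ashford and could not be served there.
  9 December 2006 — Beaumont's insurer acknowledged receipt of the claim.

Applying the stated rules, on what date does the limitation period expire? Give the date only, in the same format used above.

11 June 2008

The limitation period began to run on 28 July 2003.
54 months from 28 July 2003 is 28 January 2008.
The period was tolled for 135 days by the defendant's absence from the jurisdiction (26 July 2006 to 8 December 2006), pushing the deadline to 11 June 2008.
Nothing else in the chronology tolls or restarts the period.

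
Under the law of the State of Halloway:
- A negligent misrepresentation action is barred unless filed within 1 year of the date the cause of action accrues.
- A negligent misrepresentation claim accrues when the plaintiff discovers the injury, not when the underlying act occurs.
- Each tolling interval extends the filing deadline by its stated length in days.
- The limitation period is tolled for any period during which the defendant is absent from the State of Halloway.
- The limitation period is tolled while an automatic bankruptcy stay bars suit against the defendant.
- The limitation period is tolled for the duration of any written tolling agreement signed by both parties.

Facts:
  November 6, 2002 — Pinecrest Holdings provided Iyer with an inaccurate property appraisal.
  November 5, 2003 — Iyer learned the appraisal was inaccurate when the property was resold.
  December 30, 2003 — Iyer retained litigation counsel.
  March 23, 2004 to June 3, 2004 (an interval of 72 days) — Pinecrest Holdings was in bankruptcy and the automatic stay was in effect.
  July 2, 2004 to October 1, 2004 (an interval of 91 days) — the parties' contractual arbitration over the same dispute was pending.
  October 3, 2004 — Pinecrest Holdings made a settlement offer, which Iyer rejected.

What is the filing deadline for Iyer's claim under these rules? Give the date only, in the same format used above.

January 16, 2005

Under the discovery rule, the claim accrued on November 5, 2003, when Iyer discovered the injury — not on the November 6, 2002 date of the underlying act.
1 year from November 5, 2003 is November 5, 2004.
The period was tolled for 72 days by the automatic bankruptcy stay (March 23, 2004 to June 3, 2004), pushing the deadline to January 16, 2005.
No stated provision tolls the period for a pending arbitration, so the interval from July 2, 2004 to October 1, 2004 has no effect on the deadline.
Nothing else in the chronology tolls or restarts the period.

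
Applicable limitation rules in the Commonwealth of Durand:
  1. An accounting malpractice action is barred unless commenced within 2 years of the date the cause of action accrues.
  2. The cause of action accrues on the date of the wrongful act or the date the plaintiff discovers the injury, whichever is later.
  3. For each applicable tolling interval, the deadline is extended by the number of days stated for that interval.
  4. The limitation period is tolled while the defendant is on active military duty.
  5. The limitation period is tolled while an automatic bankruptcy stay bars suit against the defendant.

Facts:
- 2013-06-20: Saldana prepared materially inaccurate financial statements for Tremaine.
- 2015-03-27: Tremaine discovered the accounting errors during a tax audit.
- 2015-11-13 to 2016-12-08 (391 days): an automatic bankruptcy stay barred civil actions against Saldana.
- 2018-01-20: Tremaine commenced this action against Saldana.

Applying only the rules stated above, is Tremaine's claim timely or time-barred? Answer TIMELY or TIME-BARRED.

TIMELY

Taking the later of the act (2013-06-20) and discovery (2015-03-27), the claim accrued on 2015-03-27.
Adding the 2 years base period to 2015-03-27 gives a deadline of 2017-03-27, before any tolling.
The automatic bankruptcy stay from 2015-11-13 to 2016-12-08 tolled the period for 391 days, extending the deadline to 2018-04-22.
The 2018-01-20 filing precedes the 2018-04-22 deadline; the claim is timely.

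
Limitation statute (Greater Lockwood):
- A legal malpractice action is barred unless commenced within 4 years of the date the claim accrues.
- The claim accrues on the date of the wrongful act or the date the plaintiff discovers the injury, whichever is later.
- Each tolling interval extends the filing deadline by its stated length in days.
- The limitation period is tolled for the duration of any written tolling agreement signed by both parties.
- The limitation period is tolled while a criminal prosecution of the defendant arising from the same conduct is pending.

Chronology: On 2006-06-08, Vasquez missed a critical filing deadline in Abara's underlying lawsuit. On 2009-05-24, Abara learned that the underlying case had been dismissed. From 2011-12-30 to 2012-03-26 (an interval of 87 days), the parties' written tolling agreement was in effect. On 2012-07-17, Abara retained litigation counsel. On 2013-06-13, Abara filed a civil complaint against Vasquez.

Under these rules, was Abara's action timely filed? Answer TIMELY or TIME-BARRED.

TIMELY

The claim accrued on 2009-05-24 — the later of the 2006-06-08 act and the 2009-05-24 discovery.
The untolled deadline — 4 years after 2009-05-24 — is 2013-05-24.
The written tolling agreement from 2011-12-30 to 2012-03-26 tolled the period for 87 days, extending the deadline to 2013-08-19.
Nothing else in the chronology tolls or restarts the period.
Abara filed on 2013-06-13, before the 2013-08-19 deadline, so the action is timely.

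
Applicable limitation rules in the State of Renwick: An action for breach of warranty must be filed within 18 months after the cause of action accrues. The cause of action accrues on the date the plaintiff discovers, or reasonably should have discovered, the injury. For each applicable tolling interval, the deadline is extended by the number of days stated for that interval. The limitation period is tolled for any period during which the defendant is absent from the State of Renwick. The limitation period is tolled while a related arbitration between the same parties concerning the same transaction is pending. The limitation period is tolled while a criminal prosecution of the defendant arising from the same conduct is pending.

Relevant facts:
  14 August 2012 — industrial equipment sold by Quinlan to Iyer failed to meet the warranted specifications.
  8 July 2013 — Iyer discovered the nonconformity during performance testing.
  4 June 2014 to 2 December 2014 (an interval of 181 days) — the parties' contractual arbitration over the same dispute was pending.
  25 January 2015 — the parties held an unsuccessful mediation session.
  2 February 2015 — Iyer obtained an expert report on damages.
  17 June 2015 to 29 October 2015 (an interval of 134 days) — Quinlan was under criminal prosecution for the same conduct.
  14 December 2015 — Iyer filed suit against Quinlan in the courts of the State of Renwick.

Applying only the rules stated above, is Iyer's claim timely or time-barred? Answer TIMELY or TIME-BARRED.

Under the discovery rule, the claim accrued on 8 July 2013, when Iyer discovered the injury — not on the 14 August 2012 date of the underlying act.
18 months from 8 July 2013 is 8 January 2015.
The period was tolled for 181 days by the pending related arbitration (4 June 2014 to 2 December 2014), pushing the deadline to 8 July 2015.
The period was tolled for 134 days by the pending criminal prosecution (17 June 2015 to 29 October 2015), pushing the deadline to 19 November 2015.
Nothing else in the chronology tolls or restarts the period.
Filing on 14 December 2015 missed the 19 November 2015 deadline — the action is time-barred.

TIME-BARRED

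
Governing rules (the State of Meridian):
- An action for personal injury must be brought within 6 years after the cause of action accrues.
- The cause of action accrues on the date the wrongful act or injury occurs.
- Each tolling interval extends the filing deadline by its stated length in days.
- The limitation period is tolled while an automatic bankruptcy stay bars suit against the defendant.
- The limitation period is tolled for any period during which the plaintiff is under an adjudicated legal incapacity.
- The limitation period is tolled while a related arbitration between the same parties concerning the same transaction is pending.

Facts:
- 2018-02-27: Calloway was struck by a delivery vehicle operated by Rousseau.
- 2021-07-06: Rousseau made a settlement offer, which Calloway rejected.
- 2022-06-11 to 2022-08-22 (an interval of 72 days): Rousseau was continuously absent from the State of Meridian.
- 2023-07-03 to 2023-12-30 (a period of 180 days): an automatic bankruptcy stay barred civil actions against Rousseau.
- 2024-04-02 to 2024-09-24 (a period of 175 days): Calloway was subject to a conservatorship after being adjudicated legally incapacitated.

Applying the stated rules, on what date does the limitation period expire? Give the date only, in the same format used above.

2025-02-16

The claim accrued on 2018-02-27, when the wrongful act occurred.
6 years from 2018-02-27 is 2024-02-27.
Because the automatic bankruptcy stay ran from 2023-07-03 to 2023-12-30, the deadline is extended by 180 days to 2024-08-25.
The plaintiff's legal incapacity from 2024-04-02 to 2024-09-24 tolled the period for 175 days, extending the deadline to 2025-02-16.
The defendant's absence from the jurisdiction from 2022-06-11 to 2022-08-22 does not toll the period, because no stated rule makes the defendant's absence a tolling event.
Nothing else in the chronology tolls or restarts the period.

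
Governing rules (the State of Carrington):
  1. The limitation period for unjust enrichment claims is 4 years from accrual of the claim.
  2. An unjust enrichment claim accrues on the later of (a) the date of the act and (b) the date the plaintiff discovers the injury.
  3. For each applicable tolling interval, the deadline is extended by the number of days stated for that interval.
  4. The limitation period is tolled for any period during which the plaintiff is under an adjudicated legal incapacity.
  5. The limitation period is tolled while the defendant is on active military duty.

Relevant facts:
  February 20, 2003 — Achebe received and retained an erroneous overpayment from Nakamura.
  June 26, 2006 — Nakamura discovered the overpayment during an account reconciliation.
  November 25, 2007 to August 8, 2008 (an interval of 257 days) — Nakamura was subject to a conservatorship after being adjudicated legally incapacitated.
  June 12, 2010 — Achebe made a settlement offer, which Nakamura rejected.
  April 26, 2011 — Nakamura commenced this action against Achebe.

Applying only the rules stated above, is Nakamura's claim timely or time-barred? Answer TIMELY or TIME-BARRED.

TIME-BARRED

Taking the later of the act (February 20, 2003) and discovery (June 26, 2006), the claim accrued on June 26, 2006.
4 years from June 26, 2006 is June 26, 2010.
The period was tolled for 257 days by the plaintiff's legal incapacity (November 25, 2007 to August 8, 2008), pushing the deadline to March 10, 2011.
Nothing else in the chronology tolls or restarts the period.
Filing on April 26, 2011 missed the March 10, 2011 deadline — the action is time-barred.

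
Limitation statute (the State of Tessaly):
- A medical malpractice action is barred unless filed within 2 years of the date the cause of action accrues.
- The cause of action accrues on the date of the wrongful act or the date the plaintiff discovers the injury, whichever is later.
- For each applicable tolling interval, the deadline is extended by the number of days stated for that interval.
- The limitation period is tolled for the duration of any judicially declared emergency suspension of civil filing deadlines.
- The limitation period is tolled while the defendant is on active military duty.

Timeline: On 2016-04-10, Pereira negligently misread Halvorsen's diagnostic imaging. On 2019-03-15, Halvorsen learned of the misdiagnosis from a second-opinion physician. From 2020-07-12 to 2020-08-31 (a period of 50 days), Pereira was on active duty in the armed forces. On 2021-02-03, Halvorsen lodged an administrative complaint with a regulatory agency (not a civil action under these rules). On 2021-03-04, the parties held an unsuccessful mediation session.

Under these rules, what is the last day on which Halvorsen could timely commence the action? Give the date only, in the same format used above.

2021-05-04

Taking the later of the act (2016-04-10) and discovery (2019-03-15), the claim accrued on 2019-03-15.
2 years from 2019-03-15 is 2021-03-15.
The defendant's active military service from 2020-07-12 to 2020-08-31 tolled the period for 50 days, extending the deadline to 2021-05-04.
Nothing else in the chronology tolls or restarts the period.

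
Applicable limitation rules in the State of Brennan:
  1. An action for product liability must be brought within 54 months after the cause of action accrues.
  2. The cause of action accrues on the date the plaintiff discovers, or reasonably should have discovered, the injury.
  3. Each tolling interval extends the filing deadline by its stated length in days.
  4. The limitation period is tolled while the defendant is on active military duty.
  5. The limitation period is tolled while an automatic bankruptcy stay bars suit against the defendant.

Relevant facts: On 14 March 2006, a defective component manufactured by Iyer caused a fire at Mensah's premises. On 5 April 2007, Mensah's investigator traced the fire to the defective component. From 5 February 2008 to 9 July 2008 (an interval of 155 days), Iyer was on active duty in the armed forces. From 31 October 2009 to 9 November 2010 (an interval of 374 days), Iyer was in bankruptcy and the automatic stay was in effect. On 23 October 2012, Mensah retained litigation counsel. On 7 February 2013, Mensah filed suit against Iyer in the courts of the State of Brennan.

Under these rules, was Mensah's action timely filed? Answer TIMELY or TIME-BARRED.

Accrual is tied to discovery, so the period began on 5 April 2007 rather than on 14 March 2006 when the act occurred.
Adding the 54 months base period to 5 April 2007 gives a deadline of 5 October 2011, before any tolling.
Because the defendant's active military service ran from 5 February 2008 to 9 July 2008, the deadline is extended by 155 days to 8 March 2012.
The automatic bankruptcy stay from 31 October 2009 to 9 November 2010 tolled the period for 374 days, extending the deadline to 17 March 2013.
The other events in the timeline have no effect on the limitation period under the stated rules.
Mensah filed on 7 February 2013, before the 17 March 2013 deadline, so the action is timely.

TIMELY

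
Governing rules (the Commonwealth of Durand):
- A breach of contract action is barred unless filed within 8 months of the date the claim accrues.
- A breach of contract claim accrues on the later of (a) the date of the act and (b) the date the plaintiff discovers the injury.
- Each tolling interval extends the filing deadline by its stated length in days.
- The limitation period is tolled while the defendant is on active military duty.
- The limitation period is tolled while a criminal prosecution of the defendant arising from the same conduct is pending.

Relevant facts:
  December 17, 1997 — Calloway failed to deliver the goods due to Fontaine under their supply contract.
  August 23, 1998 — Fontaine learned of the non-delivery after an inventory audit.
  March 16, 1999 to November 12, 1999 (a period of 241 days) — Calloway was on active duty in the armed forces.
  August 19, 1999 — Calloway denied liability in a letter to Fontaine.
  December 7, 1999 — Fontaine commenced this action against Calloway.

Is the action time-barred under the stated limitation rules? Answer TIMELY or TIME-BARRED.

Because discovery on August 23, 1998 post-dates the December 17, 1997 act, accrual under the later-of rule falls on August 23, 1998.
The untolled deadline — 8 months after August 23, 1998 — is April 23, 1999.
Because the defendant's active military service ran from March 16, 1999 to November 12, 1999, the deadline is extended by 241 days to December 20, 1999.
Nothing else in the chronology tolls or restarts the period.
Fontaine filed on December 7, 1999, before the December 20, 1999 deadline, so the action is timely.

TIMELY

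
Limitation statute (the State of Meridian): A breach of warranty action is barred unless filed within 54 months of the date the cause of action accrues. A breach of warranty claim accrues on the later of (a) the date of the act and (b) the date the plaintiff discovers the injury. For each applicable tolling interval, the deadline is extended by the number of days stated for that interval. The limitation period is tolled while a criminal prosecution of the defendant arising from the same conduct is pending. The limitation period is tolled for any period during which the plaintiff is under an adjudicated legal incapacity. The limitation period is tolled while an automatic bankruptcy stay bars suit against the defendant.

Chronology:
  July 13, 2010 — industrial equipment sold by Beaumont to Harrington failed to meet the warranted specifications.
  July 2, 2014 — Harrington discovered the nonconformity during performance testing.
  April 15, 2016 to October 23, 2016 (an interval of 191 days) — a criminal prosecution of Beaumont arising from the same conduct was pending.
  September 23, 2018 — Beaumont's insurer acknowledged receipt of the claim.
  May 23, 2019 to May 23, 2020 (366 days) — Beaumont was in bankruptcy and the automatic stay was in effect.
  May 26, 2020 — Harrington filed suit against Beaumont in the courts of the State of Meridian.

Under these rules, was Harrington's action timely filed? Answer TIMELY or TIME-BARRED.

Taking the later of the act (July 13, 2010) and discovery (July 2, 2014), the claim accrued on July 2, 2014.
Adding the 54 months base period to July 2, 2014 gives a deadline of January 2, 2019, before any tolling.
The pending criminal prosecution from April 15, 2016 to October 23, 2016 tolled the period for 191 days, extending the deadline to July 12, 2019.
Because the automatic bankruptcy stay ran from May 23, 2019 to May 23, 2020, the deadline is extended by 366 days to July 12, 2020.
None of the other events listed affects the running of the period under the stated rules.
Filing on May 26, 2020 beat the July 12, 2020 deadline — the action is timely.

TIMELY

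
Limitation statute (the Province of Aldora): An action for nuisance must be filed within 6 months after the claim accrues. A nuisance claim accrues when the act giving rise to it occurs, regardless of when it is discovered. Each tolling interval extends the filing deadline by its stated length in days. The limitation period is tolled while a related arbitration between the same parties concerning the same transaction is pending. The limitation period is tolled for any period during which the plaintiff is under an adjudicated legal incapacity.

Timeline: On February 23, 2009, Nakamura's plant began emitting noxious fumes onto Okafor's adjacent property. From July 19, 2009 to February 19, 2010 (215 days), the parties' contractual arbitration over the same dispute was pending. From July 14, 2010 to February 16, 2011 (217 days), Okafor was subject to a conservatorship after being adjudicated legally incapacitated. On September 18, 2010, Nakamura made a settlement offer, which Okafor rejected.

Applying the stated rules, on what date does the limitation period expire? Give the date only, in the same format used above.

March 26, 2010

The claim accrued on February 23, 2009, the date of the act.
The untolled deadline — 6 months after February 23, 2009 — is August 23, 2009.
The period was tolled for 215 days by the pending related arbitration (July 19, 2009 to February 19, 2010), pushing the deadline to March 26, 2010.
By the time the plaintiff's legal incapacity began on July 14, 2010, the limitation period had already expired on March 26, 2010; that interval cannot revive it.
The other events in the timeline have no effect on the limitation period under the stated rules.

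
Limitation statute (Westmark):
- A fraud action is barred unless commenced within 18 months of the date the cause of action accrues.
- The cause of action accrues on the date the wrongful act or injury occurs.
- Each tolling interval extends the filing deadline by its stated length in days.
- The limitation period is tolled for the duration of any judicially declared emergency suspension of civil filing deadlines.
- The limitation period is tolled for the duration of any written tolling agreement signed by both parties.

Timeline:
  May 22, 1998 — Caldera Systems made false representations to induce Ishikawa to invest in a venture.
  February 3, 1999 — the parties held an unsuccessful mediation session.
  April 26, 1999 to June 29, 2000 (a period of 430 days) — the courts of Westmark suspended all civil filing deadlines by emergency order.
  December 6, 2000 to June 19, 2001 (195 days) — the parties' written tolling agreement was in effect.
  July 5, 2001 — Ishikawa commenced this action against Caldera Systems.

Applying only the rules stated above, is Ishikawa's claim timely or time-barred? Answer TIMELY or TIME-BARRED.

TIMELY

The cause of action accrued on May 22, 1998, the date of the act.
Adding the 18 months base period to May 22, 1998 gives a deadline of November 22, 1999, before any tolling.
Because the emergency suspension of filing deadlines ran from April 26, 1999 to June 29, 2000, the deadline is extended by 430 days to January 25, 2001.
The period was tolled for 195 days by the written tolling agreement (December 6, 2000 to June 19, 2001), pushing the deadline to August 8, 2001.
None of the other events listed affects the running of the period under the stated rules.
The July 5, 2001 filing precedes the August 8, 2001 deadline; the claim is timely.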